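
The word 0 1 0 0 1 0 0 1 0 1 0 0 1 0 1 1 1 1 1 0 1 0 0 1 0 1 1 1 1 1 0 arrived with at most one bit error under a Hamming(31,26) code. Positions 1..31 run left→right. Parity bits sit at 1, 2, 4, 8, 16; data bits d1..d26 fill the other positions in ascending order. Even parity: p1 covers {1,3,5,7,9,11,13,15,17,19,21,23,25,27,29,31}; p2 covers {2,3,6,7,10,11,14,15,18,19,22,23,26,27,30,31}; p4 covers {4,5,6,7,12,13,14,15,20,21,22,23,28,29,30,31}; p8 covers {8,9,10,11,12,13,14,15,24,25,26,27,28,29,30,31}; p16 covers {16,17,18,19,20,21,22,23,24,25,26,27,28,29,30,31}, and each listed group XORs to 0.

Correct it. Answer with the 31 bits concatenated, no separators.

0100100101001011111110010111110

s1 (pos 1,3,5,7,9,11,13,15,17,19,21,23,25,27,29,31): 0⊕0⊕1⊕0⊕0⊕0⊕1⊕1⊕1⊕1⊕1⊕0⊕0⊕1⊕1⊕0 = 0
s2 (pos 2,3,6,7,10,11,14,15,18,19,22,23,26,27,30,31): 1⊕0⊕0⊕0⊕1⊕0⊕0⊕1⊕1⊕1⊕0⊕0⊕1⊕1⊕1⊕0 = 0
s4 (pos 4,5,6,7,12,13,14,15,20,21,22,23,28,29,30,31): 0⊕1⊕0⊕0⊕0⊕1⊕0⊕1⊕0⊕1⊕0⊕0⊕1⊕1⊕1⊕0 = 1
s8 (pos 8,9,10,11,12,13,14,15,24,25,26,27,28,29,30,31): 1⊕0⊕1⊕0⊕0⊕1⊕0⊕1⊕1⊕0⊕1⊕1⊕1⊕1⊕1⊕0 = 0
s16 (pos 16,17,18,19,20,21,22,23,24,25,26,27,28,29,30,31): 1⊕1⊕1⊕1⊕0⊕1⊕0⊕0⊕1⊕0⊕1⊕1⊕1⊕1⊕1⊕0 = 1
Syndrome s16…s1 = 10100 → error at position 20.
Flip position 20: 0100100101001011111010010111110 → 0100100101001011111110010111110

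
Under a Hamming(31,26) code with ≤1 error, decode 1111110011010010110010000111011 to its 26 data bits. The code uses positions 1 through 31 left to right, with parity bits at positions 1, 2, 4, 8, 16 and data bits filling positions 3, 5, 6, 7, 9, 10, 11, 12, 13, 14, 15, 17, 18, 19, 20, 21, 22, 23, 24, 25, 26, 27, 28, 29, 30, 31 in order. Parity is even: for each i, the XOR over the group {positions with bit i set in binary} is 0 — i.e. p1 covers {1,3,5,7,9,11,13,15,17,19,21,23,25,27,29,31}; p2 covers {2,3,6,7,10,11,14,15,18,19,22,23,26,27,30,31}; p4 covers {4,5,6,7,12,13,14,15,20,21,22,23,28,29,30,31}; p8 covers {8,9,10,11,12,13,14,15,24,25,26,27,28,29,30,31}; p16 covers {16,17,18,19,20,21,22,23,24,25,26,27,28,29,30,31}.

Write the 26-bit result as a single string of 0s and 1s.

11101101101110010000111011

s1 (pos 1,3,5,7,9,11,13,15,17,19,21,23,25,27,29,31): 1⊕1⊕1⊕0⊕1⊕0⊕0⊕1⊕1⊕0⊕1⊕0⊕0⊕1⊕0⊕1 = 1
s2 (pos 2,3,6,7,10,11,14,15,18,19,22,23,26,27,30,31): 1⊕1⊕1⊕0⊕1⊕0⊕0⊕1⊕1⊕0⊕0⊕0⊕1⊕1⊕1⊕1 = 0
s4 (pos 4,5,6,7,12,13,14,15,20,21,22,23,28,29,30,31): 1⊕1⊕1⊕0⊕1⊕0⊕0⊕1⊕0⊕1⊕0⊕0⊕1⊕0⊕1⊕1 = 1
s8 (pos 8,9,10,11,12,13,14,15,24,25,26,27,28,29,30,31): 0⊕1⊕1⊕0⊕1⊕0⊕0⊕1⊕0⊕0⊕1⊕1⊕1⊕0⊕1⊕1 = 1
s16 (pos 16,17,18,19,20,21,22,23,24,25,26,27,28,29,30,31): 0⊕1⊕1⊕0⊕0⊕1⊕0⊕0⊕0⊕0⊕1⊕1⊕1⊕0⊕1⊕1 = 0
Syndrome s16…s1 = 01101 → error at position 13.
Flip position 13: 1111110011010010110010000111011 → 1111110011011010110010000111011
Read data bits from positions 3,5,6,7,9,10,11,12,13,14,15,17,18,19,20,21,22,23,24,25,26,27,28,29,30,31: 11101101101110010000111011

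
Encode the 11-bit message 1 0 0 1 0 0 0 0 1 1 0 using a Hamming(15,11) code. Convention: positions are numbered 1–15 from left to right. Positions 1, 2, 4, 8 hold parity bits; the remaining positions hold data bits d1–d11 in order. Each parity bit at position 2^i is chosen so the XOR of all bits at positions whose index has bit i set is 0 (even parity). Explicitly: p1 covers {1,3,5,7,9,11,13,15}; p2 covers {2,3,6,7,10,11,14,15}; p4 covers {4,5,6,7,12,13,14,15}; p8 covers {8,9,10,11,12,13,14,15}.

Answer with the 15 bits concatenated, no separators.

111100100000110

Place data at non-parity positions: p1 p2 1 p4 0 0 1 p8 0 0 0 0 1 1 0
p1 (pos 1,3,5,7,9,11,13,15): XOR of data positions = 1⊕0⊕1⊕0⊕0⊕1⊕0 = 1
p2 (pos 2,3,6,7,10,11,14,15): XOR of data positions = 1⊕0⊕1⊕0⊕0⊕1⊕0 = 1
p4 (pos 4,5,6,7,12,13,14,15): XOR of data positions = 0⊕0⊕1⊕0⊕1⊕1⊕0 = 1
p8 (pos 8,9,10,11,12,13,14,15): XOR of data positions = 0⊕0⊕0⊕0⊕1⊕1⊕0 = 0
Codeword: 111100100000110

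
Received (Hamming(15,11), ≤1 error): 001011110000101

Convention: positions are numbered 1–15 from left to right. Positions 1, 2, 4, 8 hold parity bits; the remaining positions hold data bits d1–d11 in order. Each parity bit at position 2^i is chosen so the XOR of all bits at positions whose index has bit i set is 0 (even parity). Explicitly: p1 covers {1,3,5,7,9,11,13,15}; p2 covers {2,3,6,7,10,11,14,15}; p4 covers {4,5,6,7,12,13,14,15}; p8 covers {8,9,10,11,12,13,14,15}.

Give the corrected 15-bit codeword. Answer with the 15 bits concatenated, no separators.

s1 (pos 1,3,5,7,9,11,13,15): 0⊕1⊕1⊕1⊕0⊕0⊕1⊕1 = 1
s2 (pos 2,3,6,7,10,11,14,15): 0⊕1⊕1⊕1⊕0⊕0⊕0⊕1 = 0
s4 (pos 4,5,6,7,12,13,14,15): 0⊕1⊕1⊕1⊕0⊕1⊕0⊕1 = 1
s8 (pos 8,9,10,11,12,13,14,15): 1⊕0⊕0⊕0⊕0⊕1⊕0⊕1 = 1
Syndrome s8…s1 = 1101 → error at position 13.
Flip position 13: 001011110000101 → 001011110000001

001011110000001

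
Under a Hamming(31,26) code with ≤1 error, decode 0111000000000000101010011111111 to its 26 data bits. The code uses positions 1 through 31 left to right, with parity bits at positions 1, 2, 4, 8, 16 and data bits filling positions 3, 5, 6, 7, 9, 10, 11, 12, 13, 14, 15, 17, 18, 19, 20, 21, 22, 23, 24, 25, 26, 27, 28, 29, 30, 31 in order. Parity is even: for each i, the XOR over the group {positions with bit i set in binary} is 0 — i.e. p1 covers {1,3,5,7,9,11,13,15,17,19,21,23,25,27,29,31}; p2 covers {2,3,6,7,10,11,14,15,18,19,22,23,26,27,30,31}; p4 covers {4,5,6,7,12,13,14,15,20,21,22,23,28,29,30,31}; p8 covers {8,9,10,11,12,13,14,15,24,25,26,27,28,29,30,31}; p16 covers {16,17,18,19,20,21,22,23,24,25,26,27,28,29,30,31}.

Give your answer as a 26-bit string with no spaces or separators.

10000000000111010011111111

s1 (pos 1,3,5,7,9,11,13,15,17,19,21,23,25,27,29,31): 0⊕1⊕0⊕0⊕0⊕0⊕0⊕0⊕1⊕1⊕1⊕0⊕1⊕1⊕1⊕1 = 0
s2 (pos 2,3,6,7,10,11,14,15,18,19,22,23,26,27,30,31): 1⊕1⊕0⊕0⊕0⊕0⊕0⊕0⊕0⊕1⊕0⊕0⊕1⊕1⊕1⊕1 = 1
s4 (pos 4,5,6,7,12,13,14,15,20,21,22,23,28,29,30,31): 1⊕0⊕0⊕0⊕0⊕0⊕0⊕0⊕0⊕1⊕0⊕0⊕1⊕1⊕1⊕1 = 0
s8 (pos 8,9,10,11,12,13,14,15,24,25,26,27,28,29,30,31): 0⊕0⊕0⊕0⊕0⊕0⊕0⊕0⊕1⊕1⊕1⊕1⊕1⊕1⊕1⊕1 = 0
s16 (pos 16,17,18,19,20,21,22,23,24,25,26,27,28,29,30,31): 0⊕1⊕0⊕1⊕0⊕1⊕0⊕0⊕1⊕1⊕1⊕1⊕1⊕1⊕1⊕1 = 1
Syndrome s16…s1 = 10010 → error at position 18.
Flip position 18: 0111000000000000101010011111111 → 0111000000000000111010011111111
Read data bits from positions 3,5,6,7,9,10,11,12,13,14,15,17,18,19,20,21,22,23,24,25,26,27,28,29,30,31: 10000000000111010011111111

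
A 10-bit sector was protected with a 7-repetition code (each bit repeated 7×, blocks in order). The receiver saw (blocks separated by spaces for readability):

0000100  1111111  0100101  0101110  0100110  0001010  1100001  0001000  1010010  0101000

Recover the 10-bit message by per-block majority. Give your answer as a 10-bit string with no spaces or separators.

Block 1 (0000100): 1 one → 0
Block 2 (1111111): 7 ones → 1
Block 3 (0100101): 3 ones → 0
Block 4 (0101110): 4 ones → 1
Block 5 (0100110): 3 ones → 0
Block 6 (0001010): 2 ones → 0
Block 7 (1100001): 3 ones → 0
Block 8 (0001000): 1 one → 0
Block 9 (1010010): 3 ones → 0
Block 10 (0101000): 2 ones → 0

0101000000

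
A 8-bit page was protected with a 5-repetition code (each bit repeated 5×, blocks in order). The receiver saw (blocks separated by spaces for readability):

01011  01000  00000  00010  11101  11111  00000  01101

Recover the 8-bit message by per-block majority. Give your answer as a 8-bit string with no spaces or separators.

Block 1 (01011): 3 ones → 1
Block 2 (01000): 1 one → 0
Block 3 (00000): 0 ones → 0
Block 4 (00010): 1 one → 0
Block 5 (11101): 4 ones → 1
Block 6 (11111): 5 ones → 1
Block 7 (00000): 0 ones → 0
Block 8 (01101): 3 ones → 1

10001101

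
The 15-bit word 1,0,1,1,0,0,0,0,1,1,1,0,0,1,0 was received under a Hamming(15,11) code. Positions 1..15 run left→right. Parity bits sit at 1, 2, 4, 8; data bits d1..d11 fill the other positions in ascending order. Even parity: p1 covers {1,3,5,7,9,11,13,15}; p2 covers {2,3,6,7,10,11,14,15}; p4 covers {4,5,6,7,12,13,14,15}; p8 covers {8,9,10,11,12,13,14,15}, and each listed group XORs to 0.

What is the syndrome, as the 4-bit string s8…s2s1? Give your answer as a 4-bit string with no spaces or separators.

0000

s1 (pos 1,3,5,7,9,11,13,15): 1⊕1⊕0⊕0⊕1⊕1⊕0⊕0 = 0
s2 (pos 2,3,6,7,10,11,14,15): 0⊕1⊕0⊕0⊕1⊕1⊕1⊕0 = 0
s4 (pos 4,5,6,7,12,13,14,15): 1⊕0⊕0⊕0⊕0⊕0⊕1⊕0 = 0
s8 (pos 8,9,10,11,12,13,14,15): 0⊕1⊕1⊕1⊕0⊕0⊕1⊕0 = 0
Syndrome s8…s1 = 0000 → no error.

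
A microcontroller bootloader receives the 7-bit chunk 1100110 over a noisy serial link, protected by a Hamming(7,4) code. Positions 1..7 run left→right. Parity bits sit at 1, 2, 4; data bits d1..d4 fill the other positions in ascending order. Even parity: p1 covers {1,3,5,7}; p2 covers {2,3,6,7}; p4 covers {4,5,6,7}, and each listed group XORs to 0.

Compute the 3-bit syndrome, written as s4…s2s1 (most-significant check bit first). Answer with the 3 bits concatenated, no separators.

000

s1 (pos 1,3,5,7): 1⊕0⊕1⊕0 = 0
s2 (pos 2,3,6,7): 1⊕0⊕1⊕0 = 0
s4 (pos 4,5,6,7): 0⊕1⊕1⊕0 = 0
Syndrome s4…s1 = 000 → no error.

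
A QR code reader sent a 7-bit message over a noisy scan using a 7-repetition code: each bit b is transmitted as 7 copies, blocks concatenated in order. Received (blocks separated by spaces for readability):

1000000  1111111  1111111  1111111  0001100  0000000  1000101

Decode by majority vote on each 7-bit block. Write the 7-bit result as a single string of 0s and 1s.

Block 1 (1000000): 1 one → 0
Block 2 (1111111): 7 ones → 1
Block 3 (1111111): 7 ones → 1
Block 4 (1111111): 7 ones → 1
Block 5 (0001100): 2 ones → 0
Block 6 (0000000): 0 ones → 0
Block 7 (1000101): 3 ones → 0

0111000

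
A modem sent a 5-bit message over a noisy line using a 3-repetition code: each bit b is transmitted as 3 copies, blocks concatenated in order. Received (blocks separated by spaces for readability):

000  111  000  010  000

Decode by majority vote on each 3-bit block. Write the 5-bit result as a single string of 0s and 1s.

Block 1 (000): 0 ones → 0
Block 2 (111): 3 ones → 1
Block 3 (000): 0 ones → 0
Block 4 (010): 1 one → 0
Block 5 (000): 0 ones → 0

01000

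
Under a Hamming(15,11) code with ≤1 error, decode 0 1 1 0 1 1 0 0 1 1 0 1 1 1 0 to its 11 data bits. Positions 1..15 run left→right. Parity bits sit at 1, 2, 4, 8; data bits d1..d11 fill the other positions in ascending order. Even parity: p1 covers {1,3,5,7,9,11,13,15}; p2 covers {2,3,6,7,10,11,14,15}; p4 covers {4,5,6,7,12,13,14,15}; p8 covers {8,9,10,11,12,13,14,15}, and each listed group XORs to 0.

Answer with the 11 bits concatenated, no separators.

11101101100

s1 (pos 1,3,5,7,9,11,13,15): 0⊕1⊕1⊕0⊕1⊕0⊕1⊕0 = 0
s2 (pos 2,3,6,7,10,11,14,15): 1⊕1⊕1⊕0⊕1⊕0⊕1⊕0 = 1
s4 (pos 4,5,6,7,12,13,14,15): 0⊕1⊕1⊕0⊕1⊕1⊕1⊕0 = 1
s8 (pos 8,9,10,11,12,13,14,15): 0⊕1⊕1⊕0⊕1⊕1⊕1⊕0 = 1
Syndrome s8…s1 = 1110 → error at position 14.
Flip position 14: 011011001101110 → 011011001101100
Read data bits from positions 3,5,6,7,9,10,11,12,13,14,15: 11101101100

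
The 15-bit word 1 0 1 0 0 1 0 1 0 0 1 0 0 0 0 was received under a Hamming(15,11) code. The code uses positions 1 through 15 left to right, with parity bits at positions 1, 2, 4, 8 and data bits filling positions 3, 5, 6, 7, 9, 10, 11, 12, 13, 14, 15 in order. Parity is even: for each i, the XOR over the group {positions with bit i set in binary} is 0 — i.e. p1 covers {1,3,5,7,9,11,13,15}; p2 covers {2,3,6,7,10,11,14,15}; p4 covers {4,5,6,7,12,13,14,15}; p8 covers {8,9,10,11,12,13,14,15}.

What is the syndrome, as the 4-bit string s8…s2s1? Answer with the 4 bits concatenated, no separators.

s1 (pos 1,3,5,7,9,11,13,15): 1⊕1⊕0⊕0⊕0⊕1⊕0⊕0 = 1
s2 (pos 2,3,6,7,10,11,14,15): 0⊕1⊕1⊕0⊕0⊕1⊕0⊕0 = 1
s4 (pos 4,5,6,7,12,13,14,15): 0⊕0⊕1⊕0⊕0⊕0⊕0⊕0 = 1
s8 (pos 8,9,10,11,12,13,14,15): 1⊕0⊕0⊕1⊕0⊕0⊕0⊕0 = 0
Syndrome s8…s1 = 0111 → error at position 7.

0111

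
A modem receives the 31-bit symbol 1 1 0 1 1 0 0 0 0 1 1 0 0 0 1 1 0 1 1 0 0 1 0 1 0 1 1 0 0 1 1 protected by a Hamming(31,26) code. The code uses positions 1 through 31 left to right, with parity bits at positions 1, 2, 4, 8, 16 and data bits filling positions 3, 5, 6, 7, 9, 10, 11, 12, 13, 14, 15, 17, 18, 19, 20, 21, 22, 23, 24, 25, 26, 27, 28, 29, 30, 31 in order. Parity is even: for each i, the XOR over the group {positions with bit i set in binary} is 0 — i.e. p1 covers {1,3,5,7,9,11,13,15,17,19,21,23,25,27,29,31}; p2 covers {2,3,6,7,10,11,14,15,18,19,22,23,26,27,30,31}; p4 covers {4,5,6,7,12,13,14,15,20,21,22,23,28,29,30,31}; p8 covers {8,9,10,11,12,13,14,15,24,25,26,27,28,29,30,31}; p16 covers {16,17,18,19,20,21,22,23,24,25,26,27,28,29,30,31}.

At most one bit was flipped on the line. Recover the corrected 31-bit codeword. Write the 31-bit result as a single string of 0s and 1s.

s1 (pos 1,3,5,7,9,11,13,15,17,19,21,23,25,27,29,31): 1⊕0⊕1⊕0⊕0⊕1⊕0⊕1⊕0⊕1⊕0⊕0⊕0⊕1⊕0⊕1 = 1
s2 (pos 2,3,6,7,10,11,14,15,18,19,22,23,26,27,30,31): 1⊕0⊕0⊕0⊕1⊕1⊕0⊕1⊕1⊕1⊕1⊕0⊕1⊕1⊕1⊕1 = 1
s4 (pos 4,5,6,7,12,13,14,15,20,21,22,23,28,29,30,31): 1⊕1⊕0⊕0⊕0⊕0⊕0⊕1⊕0⊕0⊕1⊕0⊕0⊕0⊕1⊕1 = 0
s8 (pos 8,9,10,11,12,13,14,15,24,25,26,27,28,29,30,31): 0⊕0⊕1⊕1⊕0⊕0⊕0⊕1⊕1⊕0⊕1⊕1⊕0⊕0⊕1⊕1 = 0
s16 (pos 16,17,18,19,20,21,22,23,24,25,26,27,28,29,30,31): 1⊕0⊕1⊕1⊕0⊕0⊕1⊕0⊕1⊕0⊕1⊕1⊕0⊕0⊕1⊕1 = 1
Syndrome s16…s1 = 10011 → error at position 19.
Flip position 19: 1101100001100011011001010110011 → 1101100001100011010001010110011

1101100001100011010001010110011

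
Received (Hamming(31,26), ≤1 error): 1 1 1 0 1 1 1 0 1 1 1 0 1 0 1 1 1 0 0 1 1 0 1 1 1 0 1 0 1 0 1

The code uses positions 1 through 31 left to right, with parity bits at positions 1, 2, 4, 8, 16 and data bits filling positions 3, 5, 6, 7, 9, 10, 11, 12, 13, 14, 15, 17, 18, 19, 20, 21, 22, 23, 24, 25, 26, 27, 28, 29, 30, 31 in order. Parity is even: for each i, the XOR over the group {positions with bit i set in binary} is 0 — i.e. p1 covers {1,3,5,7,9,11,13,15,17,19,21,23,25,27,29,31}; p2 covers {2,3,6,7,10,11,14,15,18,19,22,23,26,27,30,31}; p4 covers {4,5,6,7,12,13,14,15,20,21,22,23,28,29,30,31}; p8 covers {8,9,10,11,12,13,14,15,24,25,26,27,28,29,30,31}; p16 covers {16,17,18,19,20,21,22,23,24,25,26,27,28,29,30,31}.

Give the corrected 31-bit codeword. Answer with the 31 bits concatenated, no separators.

0110111011101011100110111010101

s1 (pos 1,3,5,7,9,11,13,15,17,19,21,23,25,27,29,31): 1⊕1⊕1⊕1⊕1⊕1⊕1⊕1⊕1⊕0⊕1⊕1⊕1⊕1⊕1⊕1 = 1
s2 (pos 2,3,6,7,10,11,14,15,18,19,22,23,26,27,30,31): 1⊕1⊕1⊕1⊕1⊕1⊕0⊕1⊕0⊕0⊕0⊕1⊕0⊕1⊕0⊕1 = 0
s4 (pos 4,5,6,7,12,13,14,15,20,21,22,23,28,29,30,31): 0⊕1⊕1⊕1⊕0⊕1⊕0⊕1⊕1⊕1⊕0⊕1⊕0⊕1⊕0⊕1 = 0
s8 (pos 8,9,10,11,12,13,14,15,24,25,26,27,28,29,30,31): 0⊕1⊕1⊕1⊕0⊕1⊕0⊕1⊕1⊕1⊕0⊕1⊕0⊕1⊕0⊕1 = 0
s16 (pos 16,17,18,19,20,21,22,23,24,25,26,27,28,29,30,31): 1⊕1⊕0⊕0⊕1⊕1⊕0⊕1⊕1⊕1⊕0⊕1⊕0⊕1⊕0⊕1 = 0
Syndrome s16…s1 = 00001 → error at position 1.
Flip position 1: 1110111011101011100110111010101 → 0110111011101011100110111010101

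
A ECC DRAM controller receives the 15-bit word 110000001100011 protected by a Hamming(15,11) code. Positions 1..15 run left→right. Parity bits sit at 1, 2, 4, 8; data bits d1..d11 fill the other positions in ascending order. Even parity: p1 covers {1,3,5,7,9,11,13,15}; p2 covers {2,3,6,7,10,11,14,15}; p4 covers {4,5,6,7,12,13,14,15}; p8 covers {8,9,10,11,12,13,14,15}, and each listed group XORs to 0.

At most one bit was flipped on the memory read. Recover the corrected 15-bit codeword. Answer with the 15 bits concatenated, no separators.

010000001100011

s1 (pos 1,3,5,7,9,11,13,15): 1⊕0⊕0⊕0⊕1⊕0⊕0⊕1 = 1
s2 (pos 2,3,6,7,10,11,14,15): 1⊕0⊕0⊕0⊕1⊕0⊕1⊕1 = 0
s4 (pos 4,5,6,7,12,13,14,15): 0⊕0⊕0⊕0⊕0⊕0⊕1⊕1 = 0
s8 (pos 8,9,10,11,12,13,14,15): 0⊕1⊕1⊕0⊕0⊕0⊕1⊕1 = 0
Syndrome s8…s1 = 0001 → error at position 1.
Flip position 1: 110000001100011 → 010000001100011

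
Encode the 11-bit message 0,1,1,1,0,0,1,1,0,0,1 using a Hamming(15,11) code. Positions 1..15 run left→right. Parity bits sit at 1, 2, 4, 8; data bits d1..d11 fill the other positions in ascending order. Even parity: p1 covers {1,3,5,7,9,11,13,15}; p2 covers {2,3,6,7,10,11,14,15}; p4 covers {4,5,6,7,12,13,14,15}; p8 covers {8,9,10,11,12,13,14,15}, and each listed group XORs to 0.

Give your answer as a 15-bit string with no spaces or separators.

000111110011001

Place data at non-parity positions: p1 p2 0 p4 1 1 1 p8 0 0 1 1 0 0 1
p1 (pos 1,3,5,7,9,11,13,15): XOR of data positions = 0⊕1⊕1⊕0⊕1⊕0⊕1 = 0
p2 (pos 2,3,6,7,10,11,14,15): XOR of data positions = 0⊕1⊕1⊕0⊕1⊕0⊕1 = 0
p4 (pos 4,5,6,7,12,13,14,15): XOR of data positions = 1⊕1⊕1⊕1⊕0⊕0⊕1 = 1
p8 (pos 8,9,10,11,12,13,14,15): XOR of data positions = 0⊕0⊕1⊕1⊕0⊕0⊕1 = 1
Codeword: 000111110011001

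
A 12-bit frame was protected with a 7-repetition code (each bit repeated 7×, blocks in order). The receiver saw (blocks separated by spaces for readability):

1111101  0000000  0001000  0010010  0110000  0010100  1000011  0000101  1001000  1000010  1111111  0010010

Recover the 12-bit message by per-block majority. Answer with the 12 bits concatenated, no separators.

Block 1 (1111101): 6 ones → 1
Block 2 (0000000): 0 ones → 0
Block 3 (0001000): 1 one → 0
Block 4 (0010010): 2 ones → 0
Block 5 (0110000): 2 ones → 0
Block 6 (0010100): 2 ones → 0
Block 7 (1000011): 3 ones → 0
Block 8 (0000101): 2 ones → 0
Block 9 (1001000): 2 ones → 0
Block 10 (1000010): 2 ones → 0
Block 11 (1111111): 7 ones → 1
Block 12 (0010010): 2 ones → 0

100000000010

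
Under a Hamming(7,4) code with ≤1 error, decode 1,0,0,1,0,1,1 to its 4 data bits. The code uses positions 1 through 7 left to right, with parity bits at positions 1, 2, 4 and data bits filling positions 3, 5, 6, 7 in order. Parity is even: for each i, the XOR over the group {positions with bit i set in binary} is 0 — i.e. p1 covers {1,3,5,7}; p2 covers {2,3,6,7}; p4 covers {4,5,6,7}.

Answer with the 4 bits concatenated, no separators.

s1 (pos 1,3,5,7): 1⊕0⊕0⊕1 = 0
s2 (pos 2,3,6,7): 0⊕0⊕1⊕1 = 0
s4 (pos 4,5,6,7): 1⊕0⊕1⊕1 = 1
Syndrome s4…s1 = 100 → error at position 4.
Flip position 4: 1001011 → 1000011
Read data bits from positions 3,5,6,7: 0011

0011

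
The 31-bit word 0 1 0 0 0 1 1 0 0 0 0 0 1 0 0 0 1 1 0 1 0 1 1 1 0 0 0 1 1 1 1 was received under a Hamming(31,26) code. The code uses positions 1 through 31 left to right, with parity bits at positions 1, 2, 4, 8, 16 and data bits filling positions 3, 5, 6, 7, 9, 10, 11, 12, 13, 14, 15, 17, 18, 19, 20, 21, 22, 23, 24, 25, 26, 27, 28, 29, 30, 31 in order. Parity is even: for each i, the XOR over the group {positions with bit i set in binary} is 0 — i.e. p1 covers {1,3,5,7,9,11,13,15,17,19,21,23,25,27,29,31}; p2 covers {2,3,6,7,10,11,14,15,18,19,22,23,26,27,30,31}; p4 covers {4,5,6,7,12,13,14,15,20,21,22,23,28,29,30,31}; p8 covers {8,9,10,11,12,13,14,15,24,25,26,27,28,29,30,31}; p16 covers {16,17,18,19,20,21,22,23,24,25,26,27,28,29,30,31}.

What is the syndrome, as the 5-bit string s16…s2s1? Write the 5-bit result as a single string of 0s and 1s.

s1 (pos 1,3,5,7,9,11,13,15,17,19,21,23,25,27,29,31): 0⊕0⊕0⊕1⊕0⊕0⊕1⊕0⊕1⊕0⊕0⊕1⊕0⊕0⊕1⊕1 = 0
s2 (pos 2,3,6,7,10,11,14,15,18,19,22,23,26,27,30,31): 1⊕0⊕1⊕1⊕0⊕0⊕0⊕0⊕1⊕0⊕1⊕1⊕0⊕0⊕1⊕1 = 0
s4 (pos 4,5,6,7,12,13,14,15,20,21,22,23,28,29,30,31): 0⊕0⊕1⊕1⊕0⊕1⊕0⊕0⊕1⊕0⊕1⊕1⊕1⊕1⊕1⊕1 = 0
s8 (pos 8,9,10,11,12,13,14,15,24,25,26,27,28,29,30,31): 0⊕0⊕0⊕0⊕0⊕1⊕0⊕0⊕1⊕0⊕0⊕0⊕1⊕1⊕1⊕1 = 0
s16 (pos 16,17,18,19,20,21,22,23,24,25,26,27,28,29,30,31): 0⊕1⊕1⊕0⊕1⊕0⊕1⊕1⊕1⊕0⊕0⊕0⊕1⊕1⊕1⊕1 = 0
Syndrome s16…s1 = 00000 → no error.

00000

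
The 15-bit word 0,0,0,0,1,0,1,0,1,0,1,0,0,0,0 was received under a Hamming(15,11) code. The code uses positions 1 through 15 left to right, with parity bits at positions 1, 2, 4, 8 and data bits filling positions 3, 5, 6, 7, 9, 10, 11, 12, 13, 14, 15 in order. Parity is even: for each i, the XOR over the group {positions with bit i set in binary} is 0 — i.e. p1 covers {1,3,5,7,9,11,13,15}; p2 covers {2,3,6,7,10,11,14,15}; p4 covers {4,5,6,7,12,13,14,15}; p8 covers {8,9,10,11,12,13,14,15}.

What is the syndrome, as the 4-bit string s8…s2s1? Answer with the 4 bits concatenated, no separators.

s1 (pos 1,3,5,7,9,11,13,15): 0⊕0⊕1⊕1⊕1⊕1⊕0⊕0 = 0
s2 (pos 2,3,6,7,10,11,14,15): 0⊕0⊕0⊕1⊕0⊕1⊕0⊕0 = 0
s4 (pos 4,5,6,7,12,13,14,15): 0⊕1⊕0⊕1⊕0⊕0⊕0⊕0 = 0
s8 (pos 8,9,10,11,12,13,14,15): 0⊕1⊕0⊕1⊕0⊕0⊕0⊕0 = 0
Syndrome s8…s1 = 0000 → no error.

0000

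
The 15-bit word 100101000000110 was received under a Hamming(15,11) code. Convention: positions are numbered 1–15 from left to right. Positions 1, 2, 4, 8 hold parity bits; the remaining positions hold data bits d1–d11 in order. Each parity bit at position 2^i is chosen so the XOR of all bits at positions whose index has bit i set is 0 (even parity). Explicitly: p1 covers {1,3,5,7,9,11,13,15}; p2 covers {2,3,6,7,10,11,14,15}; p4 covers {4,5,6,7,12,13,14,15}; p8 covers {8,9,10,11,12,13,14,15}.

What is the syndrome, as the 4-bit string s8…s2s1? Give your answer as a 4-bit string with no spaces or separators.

s1 (pos 1,3,5,7,9,11,13,15): 1⊕0⊕0⊕0⊕0⊕0⊕1⊕0 = 0
s2 (pos 2,3,6,7,10,11,14,15): 0⊕0⊕1⊕0⊕0⊕0⊕1⊕0 = 0
s4 (pos 4,5,6,7,12,13,14,15): 1⊕0⊕1⊕0⊕0⊕1⊕1⊕0 = 0
s8 (pos 8,9,10,11,12,13,14,15): 0⊕0⊕0⊕0⊕0⊕1⊕1⊕0 = 0
Syndrome s8…s1 = 0000 → no error.

0000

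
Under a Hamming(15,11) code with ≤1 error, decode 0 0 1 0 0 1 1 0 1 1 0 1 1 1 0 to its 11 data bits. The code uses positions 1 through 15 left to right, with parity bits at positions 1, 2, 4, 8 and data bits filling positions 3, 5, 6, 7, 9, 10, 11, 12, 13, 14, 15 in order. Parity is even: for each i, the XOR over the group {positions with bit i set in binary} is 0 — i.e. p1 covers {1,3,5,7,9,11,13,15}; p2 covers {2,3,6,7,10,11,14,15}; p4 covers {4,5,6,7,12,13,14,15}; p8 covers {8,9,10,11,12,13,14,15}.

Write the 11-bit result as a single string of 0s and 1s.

10111101100

s1 (pos 1,3,5,7,9,11,13,15): 0⊕1⊕0⊕1⊕1⊕0⊕1⊕0 = 0
s2 (pos 2,3,6,7,10,11,14,15): 0⊕1⊕1⊕1⊕1⊕0⊕1⊕0 = 1
s4 (pos 4,5,6,7,12,13,14,15): 0⊕0⊕1⊕1⊕1⊕1⊕1⊕0 = 1
s8 (pos 8,9,10,11,12,13,14,15): 0⊕1⊕1⊕0⊕1⊕1⊕1⊕0 = 1
Syndrome s8…s1 = 1110 → error at position 14.
Flip position 14: 001001101101110 → 001001101101100
Read data bits from positions 3,5,6,7,9,10,11,12,13,14,15: 10111101100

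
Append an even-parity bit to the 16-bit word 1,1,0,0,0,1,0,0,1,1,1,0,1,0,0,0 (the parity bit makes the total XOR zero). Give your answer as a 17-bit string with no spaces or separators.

XOR of the 16 data bits: 1⊕1⊕0⊕0⊕0⊕1⊕0⊕0⊕1⊕1⊕1⊕0⊕1⊕0⊕0⊕0 = 1
Parity bit = 1 (so all 17 bits XOR to 0).

11000100111010001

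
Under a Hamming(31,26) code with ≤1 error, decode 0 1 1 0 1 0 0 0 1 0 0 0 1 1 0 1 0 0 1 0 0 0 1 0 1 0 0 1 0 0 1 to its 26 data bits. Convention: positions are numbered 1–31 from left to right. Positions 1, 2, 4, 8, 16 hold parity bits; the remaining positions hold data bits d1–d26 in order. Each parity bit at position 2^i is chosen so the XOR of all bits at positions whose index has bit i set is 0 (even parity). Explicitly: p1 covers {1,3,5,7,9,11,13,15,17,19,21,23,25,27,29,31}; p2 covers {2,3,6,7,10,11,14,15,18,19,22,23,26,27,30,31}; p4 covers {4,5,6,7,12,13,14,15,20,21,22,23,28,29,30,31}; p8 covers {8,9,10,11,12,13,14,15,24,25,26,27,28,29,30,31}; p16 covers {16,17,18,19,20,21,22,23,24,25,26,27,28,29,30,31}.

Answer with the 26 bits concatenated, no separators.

11001000110001000101001001

s1 (pos 1,3,5,7,9,11,13,15,17,19,21,23,25,27,29,31): 0⊕1⊕1⊕0⊕1⊕0⊕1⊕0⊕0⊕1⊕0⊕1⊕1⊕0⊕0⊕1 = 0
s2 (pos 2,3,6,7,10,11,14,15,18,19,22,23,26,27,30,31): 1⊕1⊕0⊕0⊕0⊕0⊕1⊕0⊕0⊕1⊕0⊕1⊕0⊕0⊕0⊕1 = 0
s4 (pos 4,5,6,7,12,13,14,15,20,21,22,23,28,29,30,31): 0⊕1⊕0⊕0⊕0⊕1⊕1⊕0⊕0⊕0⊕0⊕1⊕1⊕0⊕0⊕1 = 0
s8 (pos 8,9,10,11,12,13,14,15,24,25,26,27,28,29,30,31): 0⊕1⊕0⊕0⊕0⊕1⊕1⊕0⊕0⊕1⊕0⊕0⊕1⊕0⊕0⊕1 = 0
s16 (pos 16,17,18,19,20,21,22,23,24,25,26,27,28,29,30,31): 1⊕0⊕0⊕1⊕0⊕0⊕0⊕1⊕0⊕1⊕0⊕0⊕1⊕0⊕0⊕1 = 0
Syndrome s16…s1 = 00000 → no error.
Read data bits from positions 3,5,6,7,9,10,11,12,13,14,15,17,18,19,20,21,22,23,24,25,26,27,28,29,30,31: 11001000110001000101001001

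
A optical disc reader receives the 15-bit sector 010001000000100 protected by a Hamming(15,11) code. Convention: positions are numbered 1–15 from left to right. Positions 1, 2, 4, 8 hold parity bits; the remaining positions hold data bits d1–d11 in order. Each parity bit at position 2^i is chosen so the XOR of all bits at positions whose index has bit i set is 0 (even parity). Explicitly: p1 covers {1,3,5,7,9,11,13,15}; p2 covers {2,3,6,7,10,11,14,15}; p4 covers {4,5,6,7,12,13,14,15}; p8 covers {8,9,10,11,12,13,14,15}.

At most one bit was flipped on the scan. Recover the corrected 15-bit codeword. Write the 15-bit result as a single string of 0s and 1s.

010001001000100

s1 (pos 1,3,5,7,9,11,13,15): 0⊕0⊕0⊕0⊕0⊕0⊕1⊕0 = 1
s2 (pos 2,3,6,7,10,11,14,15): 1⊕0⊕1⊕0⊕0⊕0⊕0⊕0 = 0
s4 (pos 4,5,6,7,12,13,14,15): 0⊕0⊕1⊕0⊕0⊕1⊕0⊕0 = 0
s8 (pos 8,9,10,11,12,13,14,15): 0⊕0⊕0⊕0⊕0⊕1⊕0⊕0 = 1
Syndrome s8…s1 = 1001 → error at position 9.
Flip position 9: 010001000000100 → 010001001000100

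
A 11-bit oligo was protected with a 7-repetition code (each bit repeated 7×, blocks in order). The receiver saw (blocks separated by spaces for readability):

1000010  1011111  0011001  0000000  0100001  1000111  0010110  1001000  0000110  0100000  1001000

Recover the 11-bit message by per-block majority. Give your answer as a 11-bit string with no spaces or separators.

Block 1 (1000010): 2 ones → 0
Block 2 (1011111): 6 ones → 1
Block 3 (0011001): 3 ones → 0
Block 4 (0000000): 0 ones → 0
Block 5 (0100001): 2 ones → 0
Block 6 (1000111): 4 ones → 1
Block 7 (0010110): 3 ones → 0
Block 8 (1001000): 2 ones → 0
Block 9 (0000110): 2 ones → 0
Block 10 (0100000): 1 one → 0
Block 11 (1001000): 2 ones → 0

01000100000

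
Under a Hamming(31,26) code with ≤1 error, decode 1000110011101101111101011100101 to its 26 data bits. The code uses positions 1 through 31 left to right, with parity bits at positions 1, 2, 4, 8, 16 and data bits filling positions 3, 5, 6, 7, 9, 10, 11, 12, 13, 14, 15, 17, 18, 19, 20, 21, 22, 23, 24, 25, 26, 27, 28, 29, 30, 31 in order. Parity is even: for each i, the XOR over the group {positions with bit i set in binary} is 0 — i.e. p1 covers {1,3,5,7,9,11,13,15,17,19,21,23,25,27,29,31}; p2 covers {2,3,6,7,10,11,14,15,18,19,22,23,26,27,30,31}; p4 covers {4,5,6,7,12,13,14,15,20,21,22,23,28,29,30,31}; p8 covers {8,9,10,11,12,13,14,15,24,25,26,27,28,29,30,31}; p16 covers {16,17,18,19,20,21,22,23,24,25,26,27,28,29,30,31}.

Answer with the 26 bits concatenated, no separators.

01101110110101101011100101

s1 (pos 1,3,5,7,9,11,13,15,17,19,21,23,25,27,29,31): 1⊕0⊕1⊕0⊕1⊕1⊕1⊕0⊕1⊕1⊕0⊕0⊕1⊕0⊕1⊕1 = 0
s2 (pos 2,3,6,7,10,11,14,15,18,19,22,23,26,27,30,31): 0⊕0⊕1⊕0⊕1⊕1⊕1⊕0⊕1⊕1⊕1⊕0⊕1⊕0⊕0⊕1 = 1
s4 (pos 4,5,6,7,12,13,14,15,20,21,22,23,28,29,30,31): 0⊕1⊕1⊕0⊕0⊕1⊕1⊕0⊕1⊕0⊕1⊕0⊕0⊕1⊕0⊕1 = 0
s8 (pos 8,9,10,11,12,13,14,15,24,25,26,27,28,29,30,31): 0⊕1⊕1⊕1⊕0⊕1⊕1⊕0⊕1⊕1⊕1⊕0⊕0⊕1⊕0⊕1 = 0
s16 (pos 16,17,18,19,20,21,22,23,24,25,26,27,28,29,30,31): 1⊕1⊕1⊕1⊕1⊕0⊕1⊕0⊕1⊕1⊕1⊕0⊕0⊕1⊕0⊕1 = 1
Syndrome s16…s1 = 10010 → error at position 18.
Flip position 18: 1000110011101101111101011100101 → 1000110011101101101101011100101
Read data bits from positions 3,5,6,7,9,10,11,12,13,14,15,17,18,19,20,21,22,23,24,25,26,27,28,29,30,31: 01101110110101101011100101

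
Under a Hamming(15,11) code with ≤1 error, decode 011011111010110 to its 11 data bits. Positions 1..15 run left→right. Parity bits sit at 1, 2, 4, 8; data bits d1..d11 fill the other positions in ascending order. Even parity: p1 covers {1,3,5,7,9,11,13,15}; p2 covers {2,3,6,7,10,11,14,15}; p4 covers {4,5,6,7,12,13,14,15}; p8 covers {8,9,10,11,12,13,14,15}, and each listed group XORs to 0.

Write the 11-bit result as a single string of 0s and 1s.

s1 (pos 1,3,5,7,9,11,13,15): 0⊕1⊕1⊕1⊕1⊕1⊕1⊕0 = 0
s2 (pos 2,3,6,7,10,11,14,15): 1⊕1⊕1⊕1⊕0⊕1⊕1⊕0 = 0
s4 (pos 4,5,6,7,12,13,14,15): 0⊕1⊕1⊕1⊕0⊕1⊕1⊕0 = 1
s8 (pos 8,9,10,11,12,13,14,15): 1⊕1⊕0⊕1⊕0⊕1⊕1⊕0 = 1
Syndrome s8…s1 = 1100 → error at position 12.
Flip position 12: 011011111010110 → 011011111011110
Read data bits from positions 3,5,6,7,9,10,11,12,13,14,15: 11111011110

11111011110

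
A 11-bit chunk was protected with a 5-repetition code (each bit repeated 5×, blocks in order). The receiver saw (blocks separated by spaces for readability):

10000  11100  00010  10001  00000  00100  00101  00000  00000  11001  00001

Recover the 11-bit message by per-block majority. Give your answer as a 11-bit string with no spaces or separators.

01000000010

Block 1 (10000): 1 one → 0
Block 2 (11100): 3 ones → 1
Block 3 (00010): 1 one → 0
Block 4 (10001): 2 ones → 0
Block 5 (00000): 0 ones → 0
Block 6 (00100): 1 one → 0
Block 7 (00101): 2 ones → 0
Block 8 (00000): 0 ones → 0
Block 9 (00000): 0 ones → 0
Block 10 (11001): 3 ones → 1
Block 11 (00001): 1 one → 0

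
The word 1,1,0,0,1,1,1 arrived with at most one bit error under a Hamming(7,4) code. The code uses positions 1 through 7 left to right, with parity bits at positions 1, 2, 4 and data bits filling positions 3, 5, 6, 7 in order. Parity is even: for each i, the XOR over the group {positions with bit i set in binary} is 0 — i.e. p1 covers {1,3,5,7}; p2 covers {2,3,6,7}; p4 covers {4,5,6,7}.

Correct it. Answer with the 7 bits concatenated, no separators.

s1 (pos 1,3,5,7): 1⊕0⊕1⊕1 = 1
s2 (pos 2,3,6,7): 1⊕0⊕1⊕1 = 1
s4 (pos 4,5,6,7): 0⊕1⊕1⊕1 = 1
Syndrome s4…s1 = 111 → error at position 7.
Flip position 7: 1100111 → 1100110

1100110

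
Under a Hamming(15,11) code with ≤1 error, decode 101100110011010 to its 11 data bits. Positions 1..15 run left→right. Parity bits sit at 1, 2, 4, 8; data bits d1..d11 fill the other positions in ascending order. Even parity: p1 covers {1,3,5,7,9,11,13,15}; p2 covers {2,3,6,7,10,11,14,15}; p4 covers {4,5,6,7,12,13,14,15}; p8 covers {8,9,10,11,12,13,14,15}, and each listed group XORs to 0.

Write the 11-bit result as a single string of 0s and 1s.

s1 (pos 1,3,5,7,9,11,13,15): 1⊕1⊕0⊕1⊕0⊕1⊕0⊕0 = 0
s2 (pos 2,3,6,7,10,11,14,15): 0⊕1⊕0⊕1⊕0⊕1⊕1⊕0 = 0
s4 (pos 4,5,6,7,12,13,14,15): 1⊕0⊕0⊕1⊕1⊕0⊕1⊕0 = 0
s8 (pos 8,9,10,11,12,13,14,15): 1⊕0⊕0⊕1⊕1⊕0⊕1⊕0 = 0
Syndrome s8…s1 = 0000 → no error.
Read data bits from positions 3,5,6,7,9,10,11,12,13,14,15: 10010011010

10010011010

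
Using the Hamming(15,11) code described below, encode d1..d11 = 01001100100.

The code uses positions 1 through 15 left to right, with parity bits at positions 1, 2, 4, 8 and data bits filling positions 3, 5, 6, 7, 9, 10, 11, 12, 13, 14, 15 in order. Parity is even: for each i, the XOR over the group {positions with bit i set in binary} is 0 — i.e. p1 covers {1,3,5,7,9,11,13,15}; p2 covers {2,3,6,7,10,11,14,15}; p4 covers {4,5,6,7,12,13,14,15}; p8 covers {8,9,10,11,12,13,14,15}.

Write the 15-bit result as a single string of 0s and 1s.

110010011100100

Place data at non-parity positions: p1 p2 0 p4 1 0 0 p8 1 1 0 0 1 0 0
p1 (pos 1,3,5,7,9,11,13,15): XOR of data positions = 0⊕1⊕0⊕1⊕0⊕1⊕0 = 1
p2 (pos 2,3,6,7,10,11,14,15): XOR of data positions = 0⊕0⊕0⊕1⊕0⊕0⊕0 = 1
p4 (pos 4,5,6,7,12,13,14,15): XOR of data positions = 1⊕0⊕0⊕0⊕1⊕0⊕0 = 0
p8 (pos 8,9,10,11,12,13,14,15): XOR of data positions = 1⊕1⊕0⊕0⊕1⊕0⊕0 = 1
Codeword: 110010011100100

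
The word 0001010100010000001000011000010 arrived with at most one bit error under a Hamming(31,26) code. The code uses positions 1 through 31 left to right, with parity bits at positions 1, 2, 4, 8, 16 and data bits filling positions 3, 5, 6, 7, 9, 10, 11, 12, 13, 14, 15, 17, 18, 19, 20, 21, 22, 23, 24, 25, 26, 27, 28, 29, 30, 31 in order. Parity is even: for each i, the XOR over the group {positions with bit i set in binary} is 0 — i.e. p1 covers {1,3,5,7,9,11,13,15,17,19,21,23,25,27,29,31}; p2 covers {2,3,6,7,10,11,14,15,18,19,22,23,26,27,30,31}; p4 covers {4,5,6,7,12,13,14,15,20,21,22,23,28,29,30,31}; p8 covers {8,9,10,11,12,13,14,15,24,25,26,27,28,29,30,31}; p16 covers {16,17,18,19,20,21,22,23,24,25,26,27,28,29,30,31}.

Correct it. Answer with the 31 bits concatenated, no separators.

0001010101010000001000011000010

s1 (pos 1,3,5,7,9,11,13,15,17,19,21,23,25,27,29,31): 0⊕0⊕0⊕0⊕0⊕0⊕0⊕0⊕0⊕1⊕0⊕0⊕1⊕0⊕0⊕0 = 0
s2 (pos 2,3,6,7,10,11,14,15,18,19,22,23,26,27,30,31): 0⊕0⊕1⊕0⊕0⊕0⊕0⊕0⊕0⊕1⊕0⊕0⊕0⊕0⊕1⊕0 = 1
s4 (pos 4,5,6,7,12,13,14,15,20,21,22,23,28,29,30,31): 1⊕0⊕1⊕0⊕1⊕0⊕0⊕0⊕0⊕0⊕0⊕0⊕0⊕0⊕1⊕0 = 0
s8 (pos 8,9,10,11,12,13,14,15,24,25,26,27,28,29,30,31): 1⊕0⊕0⊕0⊕1⊕0⊕0⊕0⊕1⊕1⊕0⊕0⊕0⊕0⊕1⊕0 = 1
s16 (pos 16,17,18,19,20,21,22,23,24,25,26,27,28,29,30,31): 0⊕0⊕0⊕1⊕0⊕0⊕0⊕0⊕1⊕1⊕0⊕0⊕0⊕0⊕1⊕0 = 0
Syndrome s16…s1 = 01010 → error at position 10.
Flip position 10: 0001010100010000001000011000010 → 0001010101010000001000011000010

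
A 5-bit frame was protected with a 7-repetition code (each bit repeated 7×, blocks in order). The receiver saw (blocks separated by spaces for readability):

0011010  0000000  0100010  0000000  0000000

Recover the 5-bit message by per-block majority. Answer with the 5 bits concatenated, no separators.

Block 1 (0011010): 3 ones → 0
Block 2 (0000000): 0 ones → 0
Block 3 (0100010): 2 ones → 0
Block 4 (0000000): 0 ones → 0
Block 5 (0000000): 0 ones → 0

00000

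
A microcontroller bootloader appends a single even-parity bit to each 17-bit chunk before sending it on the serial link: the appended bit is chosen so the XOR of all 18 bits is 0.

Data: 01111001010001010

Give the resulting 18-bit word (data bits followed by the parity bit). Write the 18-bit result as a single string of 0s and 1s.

011110010100010100

XOR of the 17 data bits: 0⊕1⊕1⊕1⊕1⊕0⊕0⊕1⊕0⊕1⊕0⊕0⊕0⊕1⊕0⊕1⊕0 = 0
Parity bit = 0 (so all 18 bits XOR to 0).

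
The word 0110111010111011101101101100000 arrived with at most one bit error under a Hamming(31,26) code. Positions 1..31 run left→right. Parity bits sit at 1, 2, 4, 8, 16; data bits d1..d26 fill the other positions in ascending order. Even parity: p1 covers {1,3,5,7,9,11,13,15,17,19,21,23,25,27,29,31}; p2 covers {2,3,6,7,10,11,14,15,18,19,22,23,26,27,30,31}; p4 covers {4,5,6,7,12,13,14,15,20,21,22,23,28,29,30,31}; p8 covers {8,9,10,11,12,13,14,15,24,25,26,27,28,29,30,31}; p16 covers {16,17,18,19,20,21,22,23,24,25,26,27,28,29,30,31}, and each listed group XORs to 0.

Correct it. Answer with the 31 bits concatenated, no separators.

0110111010110011101101101100000

s1 (pos 1,3,5,7,9,11,13,15,17,19,21,23,25,27,29,31): 0⊕1⊕1⊕1⊕1⊕1⊕1⊕1⊕1⊕1⊕0⊕1⊕1⊕0⊕0⊕0 = 1
s2 (pos 2,3,6,7,10,11,14,15,18,19,22,23,26,27,30,31): 1⊕1⊕1⊕1⊕0⊕1⊕0⊕1⊕0⊕1⊕1⊕1⊕1⊕0⊕0⊕0 = 0
s4 (pos 4,5,6,7,12,13,14,15,20,21,22,23,28,29,30,31): 0⊕1⊕1⊕1⊕1⊕1⊕0⊕1⊕1⊕0⊕1⊕1⊕0⊕0⊕0⊕0 = 1
s8 (pos 8,9,10,11,12,13,14,15,24,25,26,27,28,29,30,31): 0⊕1⊕0⊕1⊕1⊕1⊕0⊕1⊕0⊕1⊕1⊕0⊕0⊕0⊕0⊕0 = 1
s16 (pos 16,17,18,19,20,21,22,23,24,25,26,27,28,29,30,31): 1⊕1⊕0⊕1⊕1⊕0⊕1⊕1⊕0⊕1⊕1⊕0⊕0⊕0⊕0⊕0 = 0
Syndrome s16…s1 = 01101 → error at position 13.
Flip position 13: 0110111010111011101101101100000 → 0110111010110011101101101100000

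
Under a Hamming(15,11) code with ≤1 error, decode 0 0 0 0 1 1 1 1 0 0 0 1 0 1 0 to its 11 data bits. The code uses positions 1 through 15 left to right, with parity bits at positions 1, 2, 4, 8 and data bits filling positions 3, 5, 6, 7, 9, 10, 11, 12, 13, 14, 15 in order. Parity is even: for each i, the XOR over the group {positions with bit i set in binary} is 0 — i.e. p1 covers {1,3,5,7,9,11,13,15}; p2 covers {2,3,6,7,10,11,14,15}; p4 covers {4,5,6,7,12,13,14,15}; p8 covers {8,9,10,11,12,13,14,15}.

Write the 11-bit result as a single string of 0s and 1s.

s1 (pos 1,3,5,7,9,11,13,15): 0⊕0⊕1⊕1⊕0⊕0⊕0⊕0 = 0
s2 (pos 2,3,6,7,10,11,14,15): 0⊕0⊕1⊕1⊕0⊕0⊕1⊕0 = 1
s4 (pos 4,5,6,7,12,13,14,15): 0⊕1⊕1⊕1⊕1⊕0⊕1⊕0 = 1
s8 (pos 8,9,10,11,12,13,14,15): 1⊕0⊕0⊕0⊕1⊕0⊕1⊕0 = 1
Syndrome s8…s1 = 1110 → error at position 14.
Flip position 14: 000011110001010 → 000011110001000
Read data bits from positions 3,5,6,7,9,10,11,12,13,14,15: 01110001000

01110001000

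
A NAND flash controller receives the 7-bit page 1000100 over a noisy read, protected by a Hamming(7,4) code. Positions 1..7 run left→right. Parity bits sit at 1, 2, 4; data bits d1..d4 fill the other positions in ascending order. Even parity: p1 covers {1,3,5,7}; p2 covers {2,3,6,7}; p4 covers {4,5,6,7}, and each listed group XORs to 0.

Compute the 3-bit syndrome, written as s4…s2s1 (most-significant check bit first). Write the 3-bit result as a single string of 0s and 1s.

s1 (pos 1,3,5,7): 1⊕0⊕1⊕0 = 0
s2 (pos 2,3,6,7): 0⊕0⊕0⊕0 = 0
s4 (pos 4,5,6,7): 0⊕1⊕0⊕0 = 1
Syndrome s4…s1 = 100 → error at position 4.

100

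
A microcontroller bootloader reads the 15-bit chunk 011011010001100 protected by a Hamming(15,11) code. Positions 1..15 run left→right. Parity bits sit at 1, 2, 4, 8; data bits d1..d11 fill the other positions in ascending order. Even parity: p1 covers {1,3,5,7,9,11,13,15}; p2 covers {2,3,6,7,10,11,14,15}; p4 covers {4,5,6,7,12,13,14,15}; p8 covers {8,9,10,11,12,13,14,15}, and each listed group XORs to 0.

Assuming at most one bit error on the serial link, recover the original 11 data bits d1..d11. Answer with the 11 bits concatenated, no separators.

11100011100

s1 (pos 1,3,5,7,9,11,13,15): 0⊕1⊕1⊕0⊕0⊕0⊕1⊕0 = 1
s2 (pos 2,3,6,7,10,11,14,15): 1⊕1⊕1⊕0⊕0⊕0⊕0⊕0 = 1
s4 (pos 4,5,6,7,12,13,14,15): 0⊕1⊕1⊕0⊕1⊕1⊕0⊕0 = 0
s8 (pos 8,9,10,11,12,13,14,15): 1⊕0⊕0⊕0⊕1⊕1⊕0⊕0 = 1
Syndrome s8…s1 = 1011 → error at position 11.
Flip position 11: 011011010001100 → 011011010011100
Read data bits from positions 3,5,6,7,9,10,11,12,13,14,15: 11100011100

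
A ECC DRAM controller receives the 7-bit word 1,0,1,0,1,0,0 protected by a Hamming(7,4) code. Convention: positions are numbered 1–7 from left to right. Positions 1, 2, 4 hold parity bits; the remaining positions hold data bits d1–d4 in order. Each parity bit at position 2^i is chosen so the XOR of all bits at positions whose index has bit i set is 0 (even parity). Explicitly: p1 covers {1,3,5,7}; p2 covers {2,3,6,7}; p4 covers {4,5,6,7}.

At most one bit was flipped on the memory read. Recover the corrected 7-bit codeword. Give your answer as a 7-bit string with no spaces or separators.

1010101

s1 (pos 1,3,5,7): 1⊕1⊕1⊕0 = 1
s2 (pos 2,3,6,7): 0⊕1⊕0⊕0 = 1
s4 (pos 4,5,6,7): 0⊕1⊕0⊕0 = 1
Syndrome s4…s1 = 111 → error at position 7.
Flip position 7: 1010100 → 1010101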